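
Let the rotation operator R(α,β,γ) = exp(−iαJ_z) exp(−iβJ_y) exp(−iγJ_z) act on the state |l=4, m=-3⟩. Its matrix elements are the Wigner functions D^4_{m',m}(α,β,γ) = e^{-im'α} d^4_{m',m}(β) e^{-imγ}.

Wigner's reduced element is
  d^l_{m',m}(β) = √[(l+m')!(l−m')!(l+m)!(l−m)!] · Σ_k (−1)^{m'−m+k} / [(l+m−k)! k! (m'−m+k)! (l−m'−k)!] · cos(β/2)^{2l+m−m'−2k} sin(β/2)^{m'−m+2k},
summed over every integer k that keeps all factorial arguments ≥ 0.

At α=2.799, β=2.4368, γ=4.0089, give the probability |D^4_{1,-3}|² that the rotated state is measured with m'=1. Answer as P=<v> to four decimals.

P=0.2506

First d^4_{1,-3}(β=2.4368), then the phase factors e^{-i(1)α} and e^{-i(-3)γ}:
Half-angle: c=0.345148, s=0.938548. N=√(120·6·1·5040)=1904.940944
Admissible k: 0..1 (factorial args all ≥0)
  k=0: (−1)^4·1904.9409/(144)·0.3451^4·0.9385^4 = +0.145669
  k=1: (−1)^5·1904.9409/(240)·0.3451^2·0.9385^6 = -0.646280
d^4_{1,-3}(2.4368) = +0.145669 -0.646280 = -0.500611
|D^4_{1,-3}|² = |d^4_{1,-3}(β)|² = (-0.500611)² = 0.250611 (the z-rotation phases have unit modulus)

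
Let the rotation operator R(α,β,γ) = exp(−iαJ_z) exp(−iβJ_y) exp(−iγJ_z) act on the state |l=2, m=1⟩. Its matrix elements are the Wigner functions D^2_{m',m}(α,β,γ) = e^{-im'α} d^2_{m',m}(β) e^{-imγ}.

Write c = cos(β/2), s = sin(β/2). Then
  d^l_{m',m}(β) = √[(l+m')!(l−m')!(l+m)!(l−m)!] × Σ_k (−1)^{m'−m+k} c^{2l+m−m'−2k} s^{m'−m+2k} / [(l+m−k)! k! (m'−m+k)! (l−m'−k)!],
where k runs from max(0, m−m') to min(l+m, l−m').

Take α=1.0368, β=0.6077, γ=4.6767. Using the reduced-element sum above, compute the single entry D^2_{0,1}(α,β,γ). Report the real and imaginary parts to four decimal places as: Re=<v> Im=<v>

Re=-0.0205 Im=0.5737

Split into d^2_{0,1}(β=0.6077) × two z-phases.
With c≡cos(β/2)=0.954192 and s≡sin(β/2)=0.299196, N=[2·2·6·1]^{1/2}=4.898979
k∈{1,2} keeps every argument non-negative
  k=1: (−1)^0·4.8990/(2)·0.9542^3·0.2992^1 = +0.636705
  k=2: (−1)^1·4.8990/(2)·0.9542^1·0.2992^3 = -0.062601
d^2_{0,1}(0.6077) = +0.636705 -0.062601 = +0.574104
Phases: e^{-i·(0)·1.0368}=+1.000000+0.000000i, e^{-i·(1)·4.6767}=-0.035681+0.999363i ⇒ D=-0.020485+0.573739i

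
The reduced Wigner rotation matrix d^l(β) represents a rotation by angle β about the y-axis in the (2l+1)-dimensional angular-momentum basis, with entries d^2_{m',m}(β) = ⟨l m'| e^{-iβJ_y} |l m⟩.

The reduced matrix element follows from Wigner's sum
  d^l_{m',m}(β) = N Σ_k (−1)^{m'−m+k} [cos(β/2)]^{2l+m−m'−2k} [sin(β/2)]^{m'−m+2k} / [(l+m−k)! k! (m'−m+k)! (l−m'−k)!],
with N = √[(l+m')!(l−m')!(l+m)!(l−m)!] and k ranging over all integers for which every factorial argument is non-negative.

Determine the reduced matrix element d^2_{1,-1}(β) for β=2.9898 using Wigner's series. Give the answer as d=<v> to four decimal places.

d=-0.9714

d^2_{1,-1}(β=2.9898) via Wigner's sum:
With c≡cos(β/2)=0.075823 and s≡sin(β/2)=0.997121, N=[6·1·1·6]^{1/2}=6.000000
Admissible k: 0..1 (factorial args all ≥0)
  k=0: (−1)^2·6.0000/(2)·0.0758^2·0.9971^2 = +0.017148
  k=1: (−1)^3·6.0000/(6)·0.0758^0·0.9971^4 = -0.988535
d^2_{1,-1}(2.9898) = +0.017148 -0.988535 = -0.971386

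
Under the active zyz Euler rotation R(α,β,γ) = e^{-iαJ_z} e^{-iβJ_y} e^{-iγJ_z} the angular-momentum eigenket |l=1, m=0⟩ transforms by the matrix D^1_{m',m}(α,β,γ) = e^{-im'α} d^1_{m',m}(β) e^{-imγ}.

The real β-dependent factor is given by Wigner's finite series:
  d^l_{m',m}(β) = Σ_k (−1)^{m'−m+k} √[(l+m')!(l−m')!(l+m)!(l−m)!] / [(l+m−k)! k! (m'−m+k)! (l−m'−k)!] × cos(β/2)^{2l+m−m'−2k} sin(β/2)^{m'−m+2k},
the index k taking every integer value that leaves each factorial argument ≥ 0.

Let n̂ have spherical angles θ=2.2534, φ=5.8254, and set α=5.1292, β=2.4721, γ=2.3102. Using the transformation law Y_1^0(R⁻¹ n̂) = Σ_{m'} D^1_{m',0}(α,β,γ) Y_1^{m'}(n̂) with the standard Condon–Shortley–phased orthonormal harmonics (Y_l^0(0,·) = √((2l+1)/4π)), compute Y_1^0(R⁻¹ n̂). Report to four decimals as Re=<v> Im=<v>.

Need the full column D^1_{m',0} for m'=−1..1 at α=5.1292, β=2.4721, γ=2.3102.
cos(β/2)=0.328530, sin(β/2)=0.944494
d^1_{-1,0}: single k=1 term ⇒ +0.438822;  D = +0.177656-0.401252i
d^1_{0,0}: k∈[0..1] ⇒ +0.107932 -0.892068 = -0.784137;  D = -0.784137+0.000000i
d^1_{1,0}: single k=0 term ⇒ -0.438822;  D = -0.177656-0.401252i
Y_1^{m'}(θ=2.2534,φ=5.8254) and Σ D·Y over m':
  (+0.1777-0.4013i)·(+0.2405+0.1185i)  (-0.7841+0.0000i)·(-0.3082+0.0000i)  (-0.1777-0.4013i)·(-0.2405+0.1185i)
Y_1^0(R⁻¹ n̂) = +0.422211+0.000000i

Re=0.4222 Im=0.0000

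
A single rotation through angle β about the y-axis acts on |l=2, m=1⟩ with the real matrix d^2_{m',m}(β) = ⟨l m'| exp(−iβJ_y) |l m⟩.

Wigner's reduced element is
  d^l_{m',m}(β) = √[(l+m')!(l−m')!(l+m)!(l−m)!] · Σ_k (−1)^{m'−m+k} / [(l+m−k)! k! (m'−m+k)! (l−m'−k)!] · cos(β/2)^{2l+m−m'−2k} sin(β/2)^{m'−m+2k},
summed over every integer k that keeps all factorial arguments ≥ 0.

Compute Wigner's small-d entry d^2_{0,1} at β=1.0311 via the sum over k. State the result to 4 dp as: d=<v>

d^2_{0,1}(β=1.0311) via Wigner's sum:
With c≡cos(β/2)=0.870022 and s≡sin(β/2)=0.493013, N=[2·2·6·1]^{1/2}=4.898979
k: max(0,(1)−(0))=1 … min(2+(1),2−(0))=2
  k=1: (−1)^0·4.8990/(2)·0.8700^3·0.4930^1 = +0.795288
  k=2: (−1)^1·4.8990/(2)·0.8700^1·0.4930^3 = -0.255377
d^2_{0,1}(1.0311) = +0.795288 -0.255377 = +0.539911

d=0.5399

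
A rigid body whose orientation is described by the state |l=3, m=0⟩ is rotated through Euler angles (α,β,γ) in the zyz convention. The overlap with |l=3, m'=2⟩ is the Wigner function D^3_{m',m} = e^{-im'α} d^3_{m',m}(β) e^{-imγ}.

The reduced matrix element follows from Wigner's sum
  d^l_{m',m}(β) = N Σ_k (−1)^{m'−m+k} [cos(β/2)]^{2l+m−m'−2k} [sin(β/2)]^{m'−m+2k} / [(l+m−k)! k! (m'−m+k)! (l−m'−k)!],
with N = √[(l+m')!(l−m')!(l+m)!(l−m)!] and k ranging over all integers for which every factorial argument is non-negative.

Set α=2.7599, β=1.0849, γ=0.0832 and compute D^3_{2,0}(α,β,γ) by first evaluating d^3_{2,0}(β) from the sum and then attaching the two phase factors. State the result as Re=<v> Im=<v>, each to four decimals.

Re=0.3613 Im=0.3457

D^3_{2,0}(2.7599,1.0849,0.0832) = e^{-i·2·2.7599}·d^3_{2,0}(1.0849)·e^{-i·0·0.0832}. Compute d first:
Half-angle: c=0.856446, s=0.516236. N=√(120·1·6·6)=65.726707
The bounds max(0,m−m')=0 and min(l+m,l−m')=1 give 2 terms
  k=0: (−1)^2·65.7267/(12)·0.8564^4·0.5162^2 = +0.785340
  k=1: (−1)^3·65.7267/(12)·0.8564^2·0.5162^4 = -0.285334
d^3_{2,0}(1.0849) = +0.785340 -0.285334 = +0.500006
Attach z-rotation phases: D = e^{-i(2)(2.7599)}·(+0.500006)·e^{-i(0)(0.0832)} = +0.361254+0.345690i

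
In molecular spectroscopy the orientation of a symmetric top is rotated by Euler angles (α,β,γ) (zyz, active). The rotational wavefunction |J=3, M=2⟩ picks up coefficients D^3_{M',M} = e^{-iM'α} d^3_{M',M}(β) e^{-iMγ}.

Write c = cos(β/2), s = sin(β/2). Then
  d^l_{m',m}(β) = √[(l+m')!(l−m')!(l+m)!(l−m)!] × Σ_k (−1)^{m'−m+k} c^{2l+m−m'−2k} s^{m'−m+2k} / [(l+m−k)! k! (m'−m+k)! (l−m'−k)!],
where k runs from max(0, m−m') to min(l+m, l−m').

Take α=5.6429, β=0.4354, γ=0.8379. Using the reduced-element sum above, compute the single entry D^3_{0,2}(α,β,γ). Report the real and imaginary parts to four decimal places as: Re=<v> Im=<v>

D^3_{0,2}(5.6429,0.4354,0.8379) = e^{-i·0·5.6429}·d^3_{0,2}(0.4354)·e^{-i·2·0.8379}. Compute d first:
Half-angle: c=0.976397, s=0.215984. N=√(6·6·120·1)=65.726707
k: max(0,(2)−(0))=2 … min(3+(2),3−(0))=3
  k=2: (−1)^0·65.7267/(12)·0.9764^4·0.2160^2 = +0.232226
  k=3: (−1)^1·65.7267/(12)·0.9764^2·0.2160^4 = -0.011363
d^3_{0,2}(0.4354) = +0.232226 -0.011363 = +0.220863
D = (+1.000000+0.000000i)·(+0.220863)·(-0.104811-0.994492i) = -0.023149-0.219646i

Re=-0.0231 Im=-0.2196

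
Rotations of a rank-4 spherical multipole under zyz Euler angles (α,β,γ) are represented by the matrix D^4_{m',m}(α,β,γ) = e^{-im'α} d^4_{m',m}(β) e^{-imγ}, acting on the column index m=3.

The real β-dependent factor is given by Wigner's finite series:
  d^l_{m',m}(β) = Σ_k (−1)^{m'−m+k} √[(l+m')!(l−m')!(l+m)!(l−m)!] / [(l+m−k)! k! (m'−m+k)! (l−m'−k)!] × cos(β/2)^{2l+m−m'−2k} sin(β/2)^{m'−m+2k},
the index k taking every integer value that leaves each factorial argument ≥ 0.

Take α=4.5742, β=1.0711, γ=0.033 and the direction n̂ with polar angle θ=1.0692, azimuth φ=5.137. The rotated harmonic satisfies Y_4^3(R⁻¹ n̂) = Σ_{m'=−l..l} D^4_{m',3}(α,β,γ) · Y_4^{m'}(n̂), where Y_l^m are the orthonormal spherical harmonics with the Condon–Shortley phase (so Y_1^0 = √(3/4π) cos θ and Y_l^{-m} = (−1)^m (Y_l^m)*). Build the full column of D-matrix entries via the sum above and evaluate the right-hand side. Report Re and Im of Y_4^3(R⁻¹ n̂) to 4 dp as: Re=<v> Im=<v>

Need the full column D^4_{m',3} for m'=−4..4 at α=4.5742, β=1.0711, γ=0.033.
cos(β/2)=0.859988, sin(β/2)=0.510314
d^4_{-4,3}: single k=7 term ⇒ +0.021923;  D = +0.017429-0.013298i
d^4_{-3,3}: k∈[6..7] ⇒ +0.091434 -0.004599 = +0.086835;  D = +0.042661+0.075633i
d^4_{-2,3}: k∈[5..6] ⇒ +0.247087 -0.029001 = +0.218086;  D = -0.202900+0.079956i
d^4_{-1,3}: k∈[4..5] ⇒ +0.490726 -0.103677 = +0.387049;  D = -0.090945-0.376213i
d^4_{0,3}: k∈[3..4] ⇒ +0.739672 -0.260453 = +0.479219;  D = +0.476872-0.047365i
d^4_{1,3}: k∈[2..3] ⇒ +0.836181 -0.490726 = +0.345455;  D = -0.013535+0.345189i
d^4_{2,3}: k∈[1..2] ⇒ +0.664276 -0.701714 = -0.037438;  D = +0.036851+0.006606i
d^4_{3,3}: k∈[0..1] ⇒ +0.299185 -0.737442 = -0.438257;  D = -0.136015+0.416616i
d^4_{4,3}: single k=0 term ⇒ -0.502146;  D = -0.451332-0.220113i
Y_4^{m'}(θ=1.0692,φ=5.137) and Σ D·Y over m':
  (+0.0174-0.0133i)·(-0.0333-0.2594i)  (+0.0427+0.0756i)·(-0.3879-0.1187i)  (-0.2029+0.0800i)·(-0.1051+0.1194i)  (-0.0909-0.3762i)·(-0.1135-0.2511i)  (+0.4769-0.0474i)·(-0.2185+0.0000i)  (-0.0135+0.3452i)·(+0.1135-0.2511i)  (+0.0369+0.0066i)·(-0.1051-0.1194i)  (-0.1360+0.4166i)·(+0.3879-0.1187i)  (-0.4513-0.2201i)·(-0.0333+0.2594i)
Y_4^3(R⁻¹ n̂) = -0.037265+0.110284i

Re=-0.0373 Im=0.1103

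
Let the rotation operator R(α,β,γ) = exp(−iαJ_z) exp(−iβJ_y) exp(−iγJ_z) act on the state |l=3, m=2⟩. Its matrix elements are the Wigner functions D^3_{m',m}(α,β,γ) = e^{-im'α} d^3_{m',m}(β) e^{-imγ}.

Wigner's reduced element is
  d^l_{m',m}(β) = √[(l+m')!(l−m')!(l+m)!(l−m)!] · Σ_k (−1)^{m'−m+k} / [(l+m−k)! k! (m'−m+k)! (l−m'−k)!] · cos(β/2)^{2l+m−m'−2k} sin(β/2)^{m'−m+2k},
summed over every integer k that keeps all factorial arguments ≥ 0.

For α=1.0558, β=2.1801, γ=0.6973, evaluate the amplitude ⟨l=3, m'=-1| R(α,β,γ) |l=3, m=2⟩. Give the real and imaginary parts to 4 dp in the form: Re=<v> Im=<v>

Re=-0.3446 Im=0.1214

D^3_{-1,2}(1.0558,2.1801,0.6973) = e^{-i·-1·1.0558}·d^3_{-1,2}(2.1801)·e^{-i·2·0.6973}. Compute d first:
With c≡cos(β/2)=0.462441 and s≡sin(β/2)=0.886650, N=[2·24·120·1]^{1/2}=75.894664
k: max(0,(2)−(-1))=3 … min(3+(2),3−(-1))=4
  k=3: (−1)^0·75.8947/(12)·0.4624^3·0.8867^3 = +0.435969
  k=4: (−1)^1·75.8947/(24)·0.4624^1·0.8867^5 = -0.801341
d^3_{-1,2}(2.1801) = +0.435969 -0.801341 = -0.365372
Attach z-rotation phases: D = e^{-i(-1)(1.0558)}·(-0.365372)·e^{-i(2)(0.6973)} = -0.344602+0.121433i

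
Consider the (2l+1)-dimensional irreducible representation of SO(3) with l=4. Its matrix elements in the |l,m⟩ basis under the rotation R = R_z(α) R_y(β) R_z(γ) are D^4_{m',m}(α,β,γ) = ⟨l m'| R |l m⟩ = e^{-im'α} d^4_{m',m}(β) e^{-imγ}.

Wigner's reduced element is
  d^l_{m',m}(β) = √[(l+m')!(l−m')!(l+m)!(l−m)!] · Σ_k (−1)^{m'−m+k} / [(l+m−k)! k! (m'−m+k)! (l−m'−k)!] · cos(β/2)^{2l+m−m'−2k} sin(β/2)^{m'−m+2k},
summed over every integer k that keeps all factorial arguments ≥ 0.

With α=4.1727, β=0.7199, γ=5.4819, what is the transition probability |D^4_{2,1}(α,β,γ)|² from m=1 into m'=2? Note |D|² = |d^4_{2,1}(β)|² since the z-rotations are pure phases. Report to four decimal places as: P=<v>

P=0.1137

First d^4_{2,1}(β=0.7199), then the phase factors e^{-i(2)α} and e^{-i(1)γ}:
Half-angle: c=0.935914, s=0.352227. N=√(720·2·120·6)=1018.233765
k: max(0,(1)−(2))=0 … min(4+(1),4−(2))=2
  k=0: (−1)^1·1018.2338/(240)·0.9359^7·0.3522^1 = -0.939967
  k=1: (−1)^2·1018.2338/(48)·0.9359^5·0.3522^3 = +0.665666
  k=2: (−1)^3·1018.2338/(72)·0.9359^3·0.3522^5 = -0.062855
d^4_{2,1}(0.7199) = -0.939967 +0.665666 -0.062855 = -0.337155
|D^4_{2,1}|² = |d^4_{2,1}(β)|² = (-0.337155)² = 0.113674 (the z-rotation phases have unit modulus)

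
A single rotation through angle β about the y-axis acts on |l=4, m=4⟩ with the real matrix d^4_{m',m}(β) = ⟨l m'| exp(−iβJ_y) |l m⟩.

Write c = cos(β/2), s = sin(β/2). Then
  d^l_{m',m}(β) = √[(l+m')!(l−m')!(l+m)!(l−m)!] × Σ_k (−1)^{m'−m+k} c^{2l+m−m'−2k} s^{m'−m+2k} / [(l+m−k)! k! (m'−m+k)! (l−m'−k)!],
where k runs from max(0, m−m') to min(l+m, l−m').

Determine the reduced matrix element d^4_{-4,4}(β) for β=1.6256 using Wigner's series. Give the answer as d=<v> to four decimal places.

d^4_{-4,4}(β=1.6256) via Wigner's sum:
Half-angle: c=0.687468, s=0.726215. N=√(1·40320·40320·1)=40320.000000
The bounds max(0,m−m')=8 and min(l+m,l−m')=8 give 1 term
  k=8: (−1)^0·40320.0000/(40320)·0.6875^0·0.7262^8 = +0.077361
d^4_{-4,4}(1.6256) = +0.077361

d=0.0774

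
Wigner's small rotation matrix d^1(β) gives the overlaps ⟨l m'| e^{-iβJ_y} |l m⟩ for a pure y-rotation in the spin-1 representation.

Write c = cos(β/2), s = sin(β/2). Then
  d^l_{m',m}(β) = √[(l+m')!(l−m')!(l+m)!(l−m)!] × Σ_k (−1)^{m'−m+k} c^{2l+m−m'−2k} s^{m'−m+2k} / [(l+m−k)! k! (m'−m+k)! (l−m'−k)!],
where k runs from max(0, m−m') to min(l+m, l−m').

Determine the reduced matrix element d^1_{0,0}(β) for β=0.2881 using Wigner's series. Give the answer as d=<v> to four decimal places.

d^1_{0,0}(β=0.2881) via Wigner's sum:
c=cos(0.2881/2)=0.989643, s=sin(0.2881/2)=0.143552; N=√[1·1·1·1]=1.000000
Admissible k: 0..1 (factorial args all ≥0)
  k=0: (−1)^0·1.0000/(1)·0.9896^2·0.1436^0 = +0.979393
  k=1: (−1)^1·1.0000/(1)·0.9896^0·0.1436^2 = -0.020607
d^1_{0,0}(0.2881) = +0.979393 -0.020607 = +0.958785

d=0.9588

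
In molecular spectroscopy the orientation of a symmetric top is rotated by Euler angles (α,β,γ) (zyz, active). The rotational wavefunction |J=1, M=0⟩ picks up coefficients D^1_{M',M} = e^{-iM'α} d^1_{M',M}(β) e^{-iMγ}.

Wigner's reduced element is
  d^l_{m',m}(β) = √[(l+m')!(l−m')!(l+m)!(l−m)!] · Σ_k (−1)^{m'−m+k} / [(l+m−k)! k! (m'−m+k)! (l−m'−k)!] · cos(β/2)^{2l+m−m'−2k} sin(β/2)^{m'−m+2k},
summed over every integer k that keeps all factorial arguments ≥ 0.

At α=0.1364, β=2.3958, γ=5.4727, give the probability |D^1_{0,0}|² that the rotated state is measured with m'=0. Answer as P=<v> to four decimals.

D^1_{0,0}(0.1364,2.3958,5.4727) = e^{-i·0·0.1364}·d^1_{0,0}(2.3958)·e^{-i·0·5.4727}. Compute d first:
c=cos(2.3958/2)=0.364314, s=sin(2.3958/2)=0.931276; N=√[1·1·1·1]=1.000000
The bounds max(0,m−m')=0 and min(l+m,l−m')=1 give 2 terms
  k=0: (−1)^0·1.0000/(1)·0.3643^2·0.9313^0 = +0.132725
  k=1: (−1)^1·1.0000/(1)·0.3643^0·0.9313^2 = -0.867275
d^1_{0,0}(2.3958) = +0.132725 -0.867275 = -0.734550
|D^1_{0,0}|² = |d^1_{0,0}(β)|² = (-0.734550)² = 0.539564 (the z-rotation phases have unit modulus)

P=0.5396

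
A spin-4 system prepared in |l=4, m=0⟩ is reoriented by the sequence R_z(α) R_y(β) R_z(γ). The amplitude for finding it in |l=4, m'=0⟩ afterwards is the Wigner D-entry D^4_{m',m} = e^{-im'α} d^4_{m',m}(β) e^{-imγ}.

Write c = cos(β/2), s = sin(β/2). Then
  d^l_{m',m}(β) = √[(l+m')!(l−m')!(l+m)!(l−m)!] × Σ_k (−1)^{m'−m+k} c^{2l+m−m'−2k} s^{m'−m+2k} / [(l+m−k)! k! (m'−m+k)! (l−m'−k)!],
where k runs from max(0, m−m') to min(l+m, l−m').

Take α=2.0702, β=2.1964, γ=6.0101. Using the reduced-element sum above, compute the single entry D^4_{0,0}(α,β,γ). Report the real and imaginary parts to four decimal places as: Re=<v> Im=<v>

Re=-0.3965 Im=0.0000

Split into d^4_{0,0}(β=2.1964) × two z-phases.
c=cos(2.1964/2)=0.455200, s=sin(2.1964/2)=0.890389; N=√[24·24·24·24]=576.000000
Admissible k: 0..4 (factorial args all ≥0)
  k=0: (−1)^0·576.0000/(576)·0.4552^8·0.8904^0 = +0.001843
  k=1: (−1)^1·576.0000/(36)·0.4552^6·0.8904^2 = -0.112847
  k=2: (−1)^2·576.0000/(16)·0.4552^4·0.8904^4 = +0.971471
  k=3: (−1)^3·576.0000/(36)·0.4552^2·0.8904^6 = -1.651976
  k=4: (−1)^4·576.0000/(576)·0.4552^0·0.8904^8 = +0.395039
d^4_{0,0}(2.1964) = +0.001843 -0.112847 +0.971471 -1.651976 +0.395039 = -0.396470
Attach z-rotation phases: D = e^{-i(0)(2.0702)}·(-0.396470)·e^{-i(0)(6.0101)} = -0.396470+0.000000i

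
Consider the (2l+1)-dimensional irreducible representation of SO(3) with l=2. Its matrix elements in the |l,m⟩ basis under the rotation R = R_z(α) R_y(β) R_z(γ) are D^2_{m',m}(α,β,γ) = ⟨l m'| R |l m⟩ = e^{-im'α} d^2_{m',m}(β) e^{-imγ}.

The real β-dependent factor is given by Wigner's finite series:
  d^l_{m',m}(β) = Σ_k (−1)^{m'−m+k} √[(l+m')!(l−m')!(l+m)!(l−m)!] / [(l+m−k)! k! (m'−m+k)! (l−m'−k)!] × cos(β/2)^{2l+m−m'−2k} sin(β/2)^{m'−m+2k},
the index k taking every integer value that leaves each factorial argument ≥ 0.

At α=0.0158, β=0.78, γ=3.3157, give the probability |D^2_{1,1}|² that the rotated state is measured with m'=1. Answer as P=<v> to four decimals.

P=0.1302

D^2_{1,1}(0.0158,0.78,3.3157) = e^{-i·1·0.0158}·d^2_{1,1}(0.78)·e^{-i·1·3.3157}. Compute d first:
c=cos(0.78/2)=0.924909, s=sin(0.78/2)=0.380188; N=√[6·1·6·1]=6.000000
The bounds max(0,m−m')=0 and min(l+m,l−m')=1 give 2 terms
  k=0: (−1)^0·6.0000/(6)·0.9249^4·0.3802^0 = +0.731806
  k=1: (−1)^1·6.0000/(2)·0.9249^2·0.3802^2 = -0.370951
d^2_{1,1}(0.78) = +0.731806 -0.370951 = +0.360855
|D^2_{1,1}|² = |d^2_{1,1}(β)|² = (+0.360855)² = 0.130216 (the z-rotation phases have unit modulus)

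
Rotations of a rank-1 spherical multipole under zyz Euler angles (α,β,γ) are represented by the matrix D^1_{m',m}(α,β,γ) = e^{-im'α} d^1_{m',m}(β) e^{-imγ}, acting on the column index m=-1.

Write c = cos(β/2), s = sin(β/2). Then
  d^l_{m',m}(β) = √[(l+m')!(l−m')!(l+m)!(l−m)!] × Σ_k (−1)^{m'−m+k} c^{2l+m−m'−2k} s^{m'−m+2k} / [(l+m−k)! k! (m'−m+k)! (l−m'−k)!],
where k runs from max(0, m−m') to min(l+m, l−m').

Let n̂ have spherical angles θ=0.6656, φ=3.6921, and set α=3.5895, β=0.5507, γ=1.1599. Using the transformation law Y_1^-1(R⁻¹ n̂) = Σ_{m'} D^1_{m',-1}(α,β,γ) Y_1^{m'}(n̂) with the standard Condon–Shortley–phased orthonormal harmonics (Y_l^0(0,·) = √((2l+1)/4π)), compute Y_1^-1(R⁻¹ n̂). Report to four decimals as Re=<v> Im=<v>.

Re=0.0355 Im=0.0267

Need the full column D^1_{m',-1} for m'=−1..1 at α=3.5895, β=0.5507, γ=1.1599.
cos(β/2)=0.962330, sin(β/2)=0.271884
d^1_{-1,-1}: single k=0 term ⇒ +0.926079;  D = +0.034267-0.925445i
d^1_{0,-1}: single k=0 term ⇒ -0.370018;  D = -0.147797-0.339218i
d^1_{1,-1}: single k=0 term ⇒ +0.073921;  D = -0.055963-0.048296i
Y_1^{m'}(θ=0.6656,φ=3.6921) and Σ D·Y over m':
  (+0.0343-0.9254i)·(-0.1818+0.1116i)  (-0.1478-0.3392i)·(+0.3843+0.0000i)  (-0.0560-0.0483i)·(+0.1818+0.1116i)
Y_1^-1(R⁻¹ n̂) = +0.035472+0.026708i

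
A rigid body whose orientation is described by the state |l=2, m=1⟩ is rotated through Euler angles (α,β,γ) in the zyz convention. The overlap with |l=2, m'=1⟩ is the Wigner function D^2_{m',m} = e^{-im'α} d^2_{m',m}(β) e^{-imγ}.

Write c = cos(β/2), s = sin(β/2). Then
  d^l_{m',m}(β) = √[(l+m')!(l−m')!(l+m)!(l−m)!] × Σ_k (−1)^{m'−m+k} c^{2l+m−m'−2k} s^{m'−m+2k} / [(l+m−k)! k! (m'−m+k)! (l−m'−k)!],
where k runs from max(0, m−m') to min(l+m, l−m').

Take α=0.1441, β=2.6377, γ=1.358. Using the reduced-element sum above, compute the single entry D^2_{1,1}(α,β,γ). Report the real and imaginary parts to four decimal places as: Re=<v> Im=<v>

First d^2_{1,1}(β=2.6377), then the phase factors e^{-i(1)α} and e^{-i(1)γ}:
Half-angle: c=0.249289, s=0.968429. N=√(6·1·6·1)=6.000000
The bounds max(0,m−m')=0 and min(l+m,l−m')=1 give 2 terms
  k=0: (−1)^0·6.0000/(6)·0.2493^4·0.9684^0 = +0.003862
  k=1: (−1)^1·6.0000/(2)·0.2493^2·0.9684^2 = -0.174849
d^2_{1,1}(2.6377) = +0.003862 -0.174849 = -0.170987
Phases: e^{-i·(1)·0.1441}=+0.989636-0.143602i, e^{-i·(1)·1.358}=+0.211194-0.977444i ⇒ D=-0.011737+0.170584i

Re=-0.0117 Im=0.1706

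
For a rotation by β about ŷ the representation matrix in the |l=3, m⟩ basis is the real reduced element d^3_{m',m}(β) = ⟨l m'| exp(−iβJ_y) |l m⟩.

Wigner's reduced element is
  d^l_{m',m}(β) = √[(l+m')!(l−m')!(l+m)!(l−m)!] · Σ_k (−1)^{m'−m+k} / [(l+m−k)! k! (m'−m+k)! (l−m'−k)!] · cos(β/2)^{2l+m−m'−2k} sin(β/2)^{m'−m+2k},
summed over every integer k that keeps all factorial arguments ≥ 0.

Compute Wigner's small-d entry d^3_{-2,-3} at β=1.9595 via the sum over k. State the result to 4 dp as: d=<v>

d^3_{-2,-3}(β=1.9595) via Wigner's sum:
c=cos(1.9595/2)=0.557230, s=sin(1.9595/2)=0.830358; N=√[1·120·1·720]=293.938769
Admissible k: 0..0 (factorial args all ≥0)
  k=0: (−1)^1·293.9388/(120)·0.5572^5·0.8304^1 = -0.109273
d^3_{-2,-3}(1.9595) = -0.109273

d=-0.1093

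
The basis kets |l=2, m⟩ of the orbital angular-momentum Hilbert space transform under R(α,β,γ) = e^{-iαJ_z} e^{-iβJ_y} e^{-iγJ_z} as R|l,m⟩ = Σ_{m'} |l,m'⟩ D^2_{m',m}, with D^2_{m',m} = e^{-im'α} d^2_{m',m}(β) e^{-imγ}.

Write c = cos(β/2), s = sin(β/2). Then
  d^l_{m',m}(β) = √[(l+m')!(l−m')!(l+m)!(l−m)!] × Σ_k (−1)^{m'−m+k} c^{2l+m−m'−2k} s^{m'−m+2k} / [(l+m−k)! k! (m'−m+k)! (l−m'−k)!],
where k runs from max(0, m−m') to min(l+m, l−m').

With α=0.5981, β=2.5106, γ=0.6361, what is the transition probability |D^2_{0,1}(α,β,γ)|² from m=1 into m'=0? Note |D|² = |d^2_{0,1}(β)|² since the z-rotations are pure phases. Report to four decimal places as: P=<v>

First d^2_{0,1}(β=2.5106), then the phase factors e^{-i(0)α} and e^{-i(1)γ}:
c=cos(2.5106/2)=0.310288, s=sin(2.5106/2)=0.950642; N=√[2·2·6·1]=4.898979
k: max(0,(1)−(0))=1 … min(2+(1),2−(0))=2
  k=1: (−1)^0·4.8990/(2)·0.3103^3·0.9506^1 = +0.069565
  k=2: (−1)^1·4.8990/(2)·0.3103^1·0.9506^3 = -0.652969
d^2_{0,1}(2.5106) = +0.069565 -0.652969 = -0.583405
|D^2_{0,1}|² = |d^2_{0,1}(β)|² = (-0.583405)² = 0.340361 (the z-rotation phases have unit modulus)

P=0.3404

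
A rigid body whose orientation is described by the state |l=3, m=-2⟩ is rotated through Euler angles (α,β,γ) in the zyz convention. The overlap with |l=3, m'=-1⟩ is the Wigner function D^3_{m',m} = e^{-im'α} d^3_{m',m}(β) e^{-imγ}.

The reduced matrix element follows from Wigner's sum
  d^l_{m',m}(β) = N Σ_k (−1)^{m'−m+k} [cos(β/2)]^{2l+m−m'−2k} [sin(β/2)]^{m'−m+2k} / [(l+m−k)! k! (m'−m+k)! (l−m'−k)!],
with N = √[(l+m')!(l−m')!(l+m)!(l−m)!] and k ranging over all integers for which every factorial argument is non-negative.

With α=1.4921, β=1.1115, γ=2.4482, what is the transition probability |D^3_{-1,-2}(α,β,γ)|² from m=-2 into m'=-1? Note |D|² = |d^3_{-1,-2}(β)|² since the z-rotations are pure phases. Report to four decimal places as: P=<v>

D^3_{-1,-2}(1.4921,1.1115,2.4482) = e^{-i·-1·1.4921}·d^3_{-1,-2}(1.1115)·e^{-i·-2·2.4482}. Compute d first:
With c≡cos(β/2)=0.849505 and s≡sin(β/2)=0.527581, N=[2·24·1·120]^{1/2}=75.894664
The bounds max(0,m−m')=0 and min(l+m,l−m')=1 give 2 terms
  k=0: (−1)^1·75.8947/(24)·0.8495^5·0.5276^1 = -0.738106
  k=1: (−1)^2·75.8947/(12)·0.8495^3·0.5276^3 = +0.569370
d^3_{-1,-2}(1.1115) = -0.738106 +0.569370 = -0.168736
|D^3_{-1,-2}|² = |d^3_{-1,-2}(β)|² = (-0.168736)² = 0.028472 (the z-rotation phases have unit modulus)

P=0.0285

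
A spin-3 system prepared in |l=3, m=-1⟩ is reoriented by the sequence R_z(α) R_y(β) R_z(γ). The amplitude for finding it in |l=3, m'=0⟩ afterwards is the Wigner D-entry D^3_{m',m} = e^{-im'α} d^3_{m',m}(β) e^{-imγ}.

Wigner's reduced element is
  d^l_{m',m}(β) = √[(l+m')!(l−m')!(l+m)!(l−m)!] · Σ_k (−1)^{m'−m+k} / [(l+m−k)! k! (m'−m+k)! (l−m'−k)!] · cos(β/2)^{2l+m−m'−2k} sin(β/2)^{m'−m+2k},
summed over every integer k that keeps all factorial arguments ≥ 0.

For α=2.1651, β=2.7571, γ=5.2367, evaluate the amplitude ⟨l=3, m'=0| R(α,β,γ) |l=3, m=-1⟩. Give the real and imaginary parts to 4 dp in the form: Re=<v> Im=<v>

First d^3_{0,-1}(β=2.7571), then the phase factors e^{-i(0)α} and e^{-i(-1)γ}:
With c≡cos(β/2)=0.191064 and s≡sin(β/2)=0.981578, N=[6·6·2·24]^{1/2}=41.569219
The bounds max(0,m−m')=0 and min(l+m,l−m')=2 give 3 terms
  k=0: (−1)^1·41.5692/(12)·0.1911^5·0.9816^1 = -0.000866
  k=1: (−1)^2·41.5692/(4)·0.1911^3·0.9816^3 = +0.068553
  k=2: (−1)^3·41.5692/(12)·0.1911^1·0.9816^5 = -0.603105
d^3_{0,-1}(2.7571) = -0.000866 +0.068553 -0.603105 = -0.535419
Phases: e^{-i·(0)·2.1651}=+1.000000+0.000000i, e^{-i·(-1)·5.2367}=+0.500617-0.865669i ⇒ D=-0.268039+0.463495i

Re=-0.2680 Im=0.4635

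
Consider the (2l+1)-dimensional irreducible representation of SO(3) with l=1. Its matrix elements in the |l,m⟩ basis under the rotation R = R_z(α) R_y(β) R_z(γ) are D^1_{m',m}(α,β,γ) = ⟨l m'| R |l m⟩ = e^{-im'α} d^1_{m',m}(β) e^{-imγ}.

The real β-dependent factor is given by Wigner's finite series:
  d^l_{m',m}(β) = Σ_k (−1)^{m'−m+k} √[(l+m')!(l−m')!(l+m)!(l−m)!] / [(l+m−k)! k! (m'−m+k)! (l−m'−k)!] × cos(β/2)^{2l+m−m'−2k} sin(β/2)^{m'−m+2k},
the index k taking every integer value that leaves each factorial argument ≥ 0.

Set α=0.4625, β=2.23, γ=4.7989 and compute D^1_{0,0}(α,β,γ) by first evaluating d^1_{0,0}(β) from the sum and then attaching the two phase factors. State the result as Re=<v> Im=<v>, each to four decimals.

First d^1_{0,0}(β=2.23), then the phase factors e^{-i(0)α} and e^{-i(0)γ}:
c=cos(2.23/2)=0.440177, s=sin(2.23/2)=0.897911; N=√[1·1·1·1]=1.000000
The bounds max(0,m−m')=0 and min(l+m,l−m')=1 give 2 terms
  k=0: (−1)^0·1.0000/(1)·0.4402^2·0.8979^0 = +0.193756
  k=1: (−1)^1·1.0000/(1)·0.4402^0·0.8979^2 = -0.806244
d^1_{0,0}(2.23) = +0.193756 -0.806244 = -0.612488
Phases: e^{-i·(0)·0.4625}=+1.000000+0.000000i, e^{-i·(0)·4.7989}=+1.000000+0.000000i ⇒ D=-0.612488+0.000000i

Re=-0.6125 Im=0.0000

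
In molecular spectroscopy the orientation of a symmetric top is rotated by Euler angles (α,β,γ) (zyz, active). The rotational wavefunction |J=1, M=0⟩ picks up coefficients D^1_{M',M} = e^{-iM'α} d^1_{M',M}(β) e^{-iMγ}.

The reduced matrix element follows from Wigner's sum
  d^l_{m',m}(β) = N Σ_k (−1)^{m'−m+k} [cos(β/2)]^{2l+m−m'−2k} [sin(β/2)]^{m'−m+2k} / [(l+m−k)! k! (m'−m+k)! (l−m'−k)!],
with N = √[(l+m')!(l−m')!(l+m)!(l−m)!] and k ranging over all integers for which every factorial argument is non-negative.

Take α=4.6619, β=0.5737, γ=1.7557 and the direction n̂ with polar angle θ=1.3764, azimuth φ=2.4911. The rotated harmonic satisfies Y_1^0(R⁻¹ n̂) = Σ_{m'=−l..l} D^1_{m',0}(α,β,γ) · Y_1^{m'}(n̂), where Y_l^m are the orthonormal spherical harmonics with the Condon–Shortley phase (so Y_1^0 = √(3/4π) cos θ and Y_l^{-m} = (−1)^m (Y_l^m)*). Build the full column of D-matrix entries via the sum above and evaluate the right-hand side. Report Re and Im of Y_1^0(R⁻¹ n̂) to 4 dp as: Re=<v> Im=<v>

Re=-0.0676 Im=0.0000

Need the full column D^1_{m',0} for m'=−1..1 at α=4.6619, β=0.5737, γ=1.7557.
cos(β/2)=0.959140, sin(β/2)=0.282932
d^1_{-1,0}: single k=1 term ⇒ +0.383778;  D = -0.019368-0.383288i
d^1_{0,0}: k∈[0..1] ⇒ +0.919949 -0.080051 = +0.839899;  D = +0.839899+0.000000i
d^1_{1,0}: single k=0 term ⇒ -0.383778;  D = +0.019368-0.383288i
Y_1^{m'}(θ=1.3764,φ=2.4911) and Σ D·Y over m':
  (-0.0194-0.3833i)·(-0.2698-0.2053i)  (+0.8399+0.0000i)·(+0.0944+0.0000i)  (+0.0194-0.3833i)·(+0.2698-0.2053i)
Y_1^0(R⁻¹ n̂) = -0.067641+0.000000i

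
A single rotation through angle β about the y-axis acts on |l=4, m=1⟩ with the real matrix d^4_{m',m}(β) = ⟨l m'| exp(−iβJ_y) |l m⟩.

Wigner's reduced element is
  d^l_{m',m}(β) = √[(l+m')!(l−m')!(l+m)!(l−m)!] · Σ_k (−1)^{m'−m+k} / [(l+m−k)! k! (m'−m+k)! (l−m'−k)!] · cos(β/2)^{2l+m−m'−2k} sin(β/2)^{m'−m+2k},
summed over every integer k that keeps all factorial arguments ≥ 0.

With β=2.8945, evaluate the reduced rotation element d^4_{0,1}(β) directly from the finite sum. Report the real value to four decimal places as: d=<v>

d=-0.4748

d^4_{0,1}(β=2.8945) via Wigner's sum:
Half-angle: c=0.123232, s=0.992378. N=√(24·24·120·6)=643.987578
The bounds max(0,m−m')=1 and min(l+m,l−m')=4 give 4 terms
  k=1: (−1)^0·643.9876/(144)·0.1232^7·0.9924^1 = +0.000002
  k=2: (−1)^1·643.9876/(24)·0.1232^5·0.9924^3 = -0.000745
  k=3: (−1)^2·643.9876/(24)·0.1232^3·0.9924^5 = +0.048331
  k=4: (−1)^3·643.9876/(144)·0.1232^1·0.9924^7 = -0.522371
d^4_{0,1}(2.8945) = +0.000002 -0.000745 +0.048331 -0.522371 = -0.474783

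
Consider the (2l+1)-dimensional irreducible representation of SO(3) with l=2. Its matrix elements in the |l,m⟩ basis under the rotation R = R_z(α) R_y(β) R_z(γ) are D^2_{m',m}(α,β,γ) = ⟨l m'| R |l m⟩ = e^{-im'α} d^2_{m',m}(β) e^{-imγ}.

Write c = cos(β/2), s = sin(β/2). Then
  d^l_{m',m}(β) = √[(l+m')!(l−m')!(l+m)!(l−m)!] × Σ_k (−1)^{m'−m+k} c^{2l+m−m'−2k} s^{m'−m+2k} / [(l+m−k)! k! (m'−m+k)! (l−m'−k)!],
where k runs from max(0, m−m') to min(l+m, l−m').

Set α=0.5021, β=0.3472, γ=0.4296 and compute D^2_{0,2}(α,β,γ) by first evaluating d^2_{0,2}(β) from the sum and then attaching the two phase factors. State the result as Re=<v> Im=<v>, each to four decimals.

Split into d^2_{0,2}(β=0.3472) × two z-phases.
Half-angle: c=0.984969, s=0.172729. N=√(2·2·24·1)=9.797959
k: max(0,(2)−(0))=2 … min(2+(2),2−(0))=2
  k=2: (−1)^0·9.7980/(4)·0.9850^2·0.1727^2 = +0.070901
d^2_{0,2}(0.3472) = +0.070901
Attach z-rotation phases: D = e^{-i(0)(0.5021)}·(+0.070901)·e^{-i(2)(0.4296)} = +0.046302-0.053695i

Re=0.0463 Im=-0.0537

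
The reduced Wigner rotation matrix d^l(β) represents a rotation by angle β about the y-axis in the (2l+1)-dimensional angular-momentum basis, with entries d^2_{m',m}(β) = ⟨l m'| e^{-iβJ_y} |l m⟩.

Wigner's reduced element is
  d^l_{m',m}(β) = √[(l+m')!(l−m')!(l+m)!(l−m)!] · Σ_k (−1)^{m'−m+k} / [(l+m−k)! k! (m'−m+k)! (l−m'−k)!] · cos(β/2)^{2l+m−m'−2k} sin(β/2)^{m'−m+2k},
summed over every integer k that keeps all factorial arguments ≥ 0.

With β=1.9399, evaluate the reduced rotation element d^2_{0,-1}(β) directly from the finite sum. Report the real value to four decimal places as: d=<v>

d=0.4121

d^2_{0,-1}(β=1.9399) via Wigner's sum:
With c≡cos(β/2)=0.565341 and s≡sin(β/2)=0.824857, N=[2·2·1·6]^{1/2}=4.898979
The bounds max(0,m−m')=0 and min(l+m,l−m')=1 give 2 terms
  k=0: (−1)^1·4.8990/(2)·0.5653^3·0.8249^1 = -0.365078
  k=1: (−1)^2·4.8990/(2)·0.5653^1·0.8249^3 = +0.777182
d^2_{0,-1}(1.9399) = -0.365078 +0.777182 = +0.412104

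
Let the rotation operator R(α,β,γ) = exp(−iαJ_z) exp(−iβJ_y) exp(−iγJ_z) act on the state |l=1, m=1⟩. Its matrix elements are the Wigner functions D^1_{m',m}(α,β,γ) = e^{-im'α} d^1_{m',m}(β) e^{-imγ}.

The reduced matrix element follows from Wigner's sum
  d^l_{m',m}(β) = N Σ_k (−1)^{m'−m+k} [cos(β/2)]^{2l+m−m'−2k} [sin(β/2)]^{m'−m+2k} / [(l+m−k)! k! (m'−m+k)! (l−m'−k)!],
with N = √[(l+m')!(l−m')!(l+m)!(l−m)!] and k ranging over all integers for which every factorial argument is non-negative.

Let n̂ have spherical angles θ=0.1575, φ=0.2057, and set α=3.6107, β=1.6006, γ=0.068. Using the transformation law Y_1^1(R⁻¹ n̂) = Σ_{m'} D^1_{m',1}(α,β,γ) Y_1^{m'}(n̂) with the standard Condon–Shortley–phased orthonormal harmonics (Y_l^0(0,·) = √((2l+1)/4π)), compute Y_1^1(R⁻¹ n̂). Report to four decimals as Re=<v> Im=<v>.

Need the full column D^1_{m',1} for m'=−1..1 at α=3.6107, β=1.6006, γ=0.068.
cos(β/2)=0.696491, sin(β/2)=0.717565
d^1_{-1,1}: single k=2 term ⇒ +0.514900;  D = -0.474032-0.201036i
d^1_{0,1}: single k=1 term ⇒ +0.706793;  D = +0.705159-0.048025i
d^1_{1,1}: single k=0 term ⇒ +0.485100;  D = -0.416795+0.248203i
Y_1^{m'}(θ=0.1575,φ=0.2057) and Σ D·Y over m':
  (-0.4740-0.2010i)·(+0.0530-0.0111i)  (+0.7052-0.0480i)·(+0.4826+0.0000i)  (-0.4168+0.2482i)·(-0.0530-0.0111i)
Y_1^1(R⁻¹ n̂) = +0.337764-0.037146i

Re=0.3378 Im=-0.0371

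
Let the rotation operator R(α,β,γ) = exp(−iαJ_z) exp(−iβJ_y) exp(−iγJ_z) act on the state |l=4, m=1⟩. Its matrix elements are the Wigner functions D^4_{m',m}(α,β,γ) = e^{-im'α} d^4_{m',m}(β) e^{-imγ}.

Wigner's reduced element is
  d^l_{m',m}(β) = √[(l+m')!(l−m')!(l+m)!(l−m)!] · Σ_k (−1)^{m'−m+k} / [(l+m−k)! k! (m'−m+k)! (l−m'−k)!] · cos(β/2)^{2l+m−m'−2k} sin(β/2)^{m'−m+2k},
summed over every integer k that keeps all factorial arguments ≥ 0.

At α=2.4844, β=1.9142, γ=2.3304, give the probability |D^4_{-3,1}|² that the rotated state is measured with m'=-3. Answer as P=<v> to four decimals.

P=0.0185

Split into d^4_{-3,1}(β=1.9142) × two z-phases.
Half-angle: c=0.575893, s=0.817525. N=√(1·5040·120·6)=1904.940944
Admissible k: 4..5 (factorial args all ≥0)
  k=4: (−1)^0·1904.9409/(144)·0.5759^4·0.8175^4 = +0.649966
  k=5: (−1)^1·1904.9409/(240)·0.5759^2·0.8175^6 = -0.785887
d^4_{-3,1}(1.9142) = +0.649966 -0.785887 = -0.135921
|D^4_{-3,1}|² = |d^4_{-3,1}(β)|² = (-0.135921)² = 0.018474 (the z-rotation phases have unit modulus)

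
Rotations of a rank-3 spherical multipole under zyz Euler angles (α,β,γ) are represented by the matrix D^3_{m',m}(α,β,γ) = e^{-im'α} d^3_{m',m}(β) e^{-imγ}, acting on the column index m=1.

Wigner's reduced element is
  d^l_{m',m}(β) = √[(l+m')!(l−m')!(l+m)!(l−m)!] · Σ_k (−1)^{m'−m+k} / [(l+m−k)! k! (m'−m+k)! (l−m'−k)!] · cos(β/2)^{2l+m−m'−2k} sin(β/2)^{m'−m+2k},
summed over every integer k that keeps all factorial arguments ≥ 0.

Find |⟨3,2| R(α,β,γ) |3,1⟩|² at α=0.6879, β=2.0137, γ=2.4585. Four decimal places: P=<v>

P=0.2176

Split into d^3_{2,1}(β=2.0137) × two z-phases.
c=cos(2.0137/2)=0.534526, s=sin(2.0137/2)=0.845152; N=√[120·1·24·2]=75.894664
The bounds max(0,m−m')=0 and min(l+m,l−m')=1 give 2 terms
  k=0: (−1)^1·75.8947/(24)·0.5345^5·0.8452^1 = -0.116621
  k=1: (−1)^2·75.8947/(12)·0.5345^3·0.8452^3 = +0.583096
d^3_{2,1}(2.0137) = -0.116621 +0.583096 = +0.466475
|D^3_{2,1}|² = |d^3_{2,1}(β)|² = (+0.466475)² = 0.217599 (the z-rotation phases have unit modulus)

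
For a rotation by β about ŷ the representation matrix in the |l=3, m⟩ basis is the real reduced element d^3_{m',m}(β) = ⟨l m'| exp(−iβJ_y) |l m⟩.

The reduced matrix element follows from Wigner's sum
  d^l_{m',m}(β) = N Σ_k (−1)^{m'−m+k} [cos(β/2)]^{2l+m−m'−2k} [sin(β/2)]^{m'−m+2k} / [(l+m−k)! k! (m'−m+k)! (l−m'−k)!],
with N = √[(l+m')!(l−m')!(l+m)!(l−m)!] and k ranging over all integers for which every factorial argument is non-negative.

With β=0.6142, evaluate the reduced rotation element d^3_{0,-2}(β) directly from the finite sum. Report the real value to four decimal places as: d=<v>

d=0.3717

d^3_{0,-2}(β=0.6142) via Wigner's sum:
With c≡cos(β/2)=0.953214 and s≡sin(β/2)=0.302296, N=[6·6·1·120]^{1/2}=65.726707
Admissible k: 0..1 (factorial args all ≥0)
  k=0: (−1)^2·65.7267/(12)·0.9532^4·0.3023^2 = +0.413225
  k=1: (−1)^3·65.7267/(12)·0.9532^2·0.3023^4 = -0.041559
d^3_{0,-2}(0.6142) = +0.413225 -0.041559 = +0.371665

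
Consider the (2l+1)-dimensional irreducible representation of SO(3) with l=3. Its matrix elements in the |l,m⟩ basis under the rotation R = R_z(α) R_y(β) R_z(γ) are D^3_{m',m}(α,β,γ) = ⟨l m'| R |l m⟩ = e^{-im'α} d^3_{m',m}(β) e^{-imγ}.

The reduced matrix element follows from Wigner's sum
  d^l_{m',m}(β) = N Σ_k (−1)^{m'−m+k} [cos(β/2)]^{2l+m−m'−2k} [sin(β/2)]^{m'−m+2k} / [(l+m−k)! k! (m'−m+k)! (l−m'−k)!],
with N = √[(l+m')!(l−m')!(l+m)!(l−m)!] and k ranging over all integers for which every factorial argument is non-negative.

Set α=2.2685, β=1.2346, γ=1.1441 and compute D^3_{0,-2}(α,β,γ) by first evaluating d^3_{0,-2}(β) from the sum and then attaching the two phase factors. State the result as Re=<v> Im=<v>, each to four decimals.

D^3_{0,-2}(2.2685,1.2346,1.1441) = e^{-i·0·2.2685}·d^3_{0,-2}(1.2346)·e^{-i·-2·1.1441}. Compute d first:
Half-angle: c=0.815444, s=0.578836. N=√(6·6·1·120)=65.726707
Admissible k: 0..1 (factorial args all ≥0)
  k=0: (−1)^2·65.7267/(12)·0.8154^4·0.5788^2 = +0.811425
  k=1: (−1)^3·65.7267/(12)·0.8154^2·0.5788^4 = -0.408856
d^3_{0,-2}(1.2346) = +0.811425 -0.408856 = +0.402569
D = (+1.000000+0.000000i)·(+0.402569)·(-0.657431+0.753515i) = -0.264661+0.303342i

Re=-0.2647 Im=0.3033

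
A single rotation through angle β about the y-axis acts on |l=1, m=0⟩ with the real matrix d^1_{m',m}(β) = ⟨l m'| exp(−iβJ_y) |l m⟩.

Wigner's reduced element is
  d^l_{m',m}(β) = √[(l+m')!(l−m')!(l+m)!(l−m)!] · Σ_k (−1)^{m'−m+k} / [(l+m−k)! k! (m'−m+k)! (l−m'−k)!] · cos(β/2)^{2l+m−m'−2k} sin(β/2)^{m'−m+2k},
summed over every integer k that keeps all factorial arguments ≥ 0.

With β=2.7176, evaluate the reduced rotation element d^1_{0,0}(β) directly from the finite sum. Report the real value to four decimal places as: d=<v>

d^1_{0,0}(β=2.7176) via Wigner's sum:
c=cos(2.7176/2)=0.210412, s=sin(2.7176/2)=0.977613; N=√[1·1·1·1]=1.000000
Admissible k: 0..1 (factorial args all ≥0)
  k=0: (−1)^0·1.0000/(1)·0.2104^2·0.9776^0 = +0.044273
  k=1: (−1)^1·1.0000/(1)·0.2104^0·0.9776^2 = -0.955727
d^1_{0,0}(2.7176) = +0.044273 -0.955727 = -0.911454

d=-0.9115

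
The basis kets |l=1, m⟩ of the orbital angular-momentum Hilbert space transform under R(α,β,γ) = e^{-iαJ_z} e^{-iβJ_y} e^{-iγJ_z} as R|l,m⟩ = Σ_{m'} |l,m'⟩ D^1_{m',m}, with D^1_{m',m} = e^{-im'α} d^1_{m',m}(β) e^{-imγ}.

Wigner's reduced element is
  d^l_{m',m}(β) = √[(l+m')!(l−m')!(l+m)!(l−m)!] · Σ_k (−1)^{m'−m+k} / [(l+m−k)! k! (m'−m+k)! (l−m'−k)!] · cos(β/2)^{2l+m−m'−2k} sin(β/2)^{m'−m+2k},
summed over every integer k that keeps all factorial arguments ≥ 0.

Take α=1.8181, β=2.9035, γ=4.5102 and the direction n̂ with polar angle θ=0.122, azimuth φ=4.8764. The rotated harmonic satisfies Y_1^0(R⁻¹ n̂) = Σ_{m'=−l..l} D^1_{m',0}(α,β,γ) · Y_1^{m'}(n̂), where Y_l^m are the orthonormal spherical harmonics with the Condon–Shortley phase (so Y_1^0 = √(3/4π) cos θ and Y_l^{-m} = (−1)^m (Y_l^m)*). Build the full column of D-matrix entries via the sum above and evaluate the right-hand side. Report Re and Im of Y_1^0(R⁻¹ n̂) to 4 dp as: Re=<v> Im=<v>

Need the full column D^1_{m',0} for m'=−1..1 at α=1.8181, β=2.9035, γ=4.5102.
cos(β/2)=0.118765, sin(β/2)=0.992922
d^1_{-1,0}: single k=1 term ⇒ +0.166771;  D = -0.040824+0.161697i
d^1_{0,0}: k∈[0..1] ⇒ +0.014105 -0.985895 = -0.971790;  D = -0.971790+0.000000i
d^1_{1,0}: single k=0 term ⇒ -0.166771;  D = +0.040824+0.161697i
Y_1^{m'}(θ=0.122,φ=4.8764) and Σ D·Y over m':
  (-0.0408+0.1617i)·(+0.0069+0.0415i)  (-0.9718+0.0000i)·(+0.4850+0.0000i)  (+0.0408+0.1617i)·(-0.0069+0.0415i)
Y_1^0(R⁻¹ n̂) = -0.485265+0.000000i

Re=-0.4853 Im=0.0000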